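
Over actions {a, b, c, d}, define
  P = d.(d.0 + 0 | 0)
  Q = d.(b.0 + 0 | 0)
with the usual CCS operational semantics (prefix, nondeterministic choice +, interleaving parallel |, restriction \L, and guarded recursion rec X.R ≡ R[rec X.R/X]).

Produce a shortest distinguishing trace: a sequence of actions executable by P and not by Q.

dd

Reachable graph of P (3 states):
  m0 = d.(d.0 + 0 | 0) ⊢ -d-> m1
  m1 = d.0 + 0 | 0 ⊢ -d-> m2
  m2 = 0 ⊢ ∅
Reachable graph of Q (3 states):
  n0 = d.(b.0 + 0 | 0) ⊢ -d-> n1
  n1 = b.0 + 0 | 0 ⊢ -b-> n2
  n2 = 0 ⊢ ∅
Trace ⟨dd⟩ through P, begin at {m0}:
  [1] d ⇒ {m1}
  [2] d ⇒ {m2}
  ✓ P
Trace ⟨dd⟩ through Q, begin at {n0}:
  [1] d ⇒ {n1}
  [2] d ⇒ no successor for Q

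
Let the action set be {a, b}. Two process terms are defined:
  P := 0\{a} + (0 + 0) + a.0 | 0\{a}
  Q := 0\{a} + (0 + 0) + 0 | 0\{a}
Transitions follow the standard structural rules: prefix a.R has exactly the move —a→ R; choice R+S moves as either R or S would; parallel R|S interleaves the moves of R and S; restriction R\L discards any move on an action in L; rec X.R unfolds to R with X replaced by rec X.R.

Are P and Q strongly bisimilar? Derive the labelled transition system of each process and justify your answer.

not bisimilar

P's transition system — 2 states:
  m0 = 0\{a} + (0 + 0) + a.0 | 0\{a} → =a=> m1
  m1 = 0 | 0\{a} → stopped
Q's transition system — 1 states:
  n0 = 0\{a} + (0 + 0) + 0 | 0\{a} → stopped
Partition-refinement fixed point:
  B0 = {m0}
  B1 = {m1, n0}
m0 ∈ B0, n0 ∈ B1 → different blocks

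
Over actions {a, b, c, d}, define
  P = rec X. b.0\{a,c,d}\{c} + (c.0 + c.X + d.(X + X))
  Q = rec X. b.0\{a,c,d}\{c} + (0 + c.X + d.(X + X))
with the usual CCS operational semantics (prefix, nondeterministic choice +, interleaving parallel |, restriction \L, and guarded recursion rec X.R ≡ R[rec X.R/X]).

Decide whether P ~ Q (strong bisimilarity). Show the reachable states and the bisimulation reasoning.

not bisimilar

LTS(P): 4 reachable states
  u0 = rec X. b.0\{a,c,d}\{c} + (c.0 + c.X + d.(X + X)) :: =b=> u1, =c=> u0, =c=> u2, =d=> u3
  u1 = 0\{a,c,d}\{c} :: deadlocked
  u2 = 0 :: deadlocked
  u3 = (rec X. b.0\{a,c,d}\{c} + (c.0 + c.X + d.(X + X))) + (rec X. b.0\{a,c,d}\{c} + (c.0 + c.X + d.(X + X))) :: =b=> u1, =c=> u0, =c=> u2, =d=> u3
LTS(Q): 3 reachable states
  v0 = rec X. b.0\{a,c,d}\{c} + (0 + c.X + d.(X + X)) :: =b=> v1, =c=> v0, =d=> v2
  v1 = 0\{a,c,d}\{c} :: deadlocked
  v2 = (rec X. b.0\{a,c,d}\{c} + (0 + c.X + d.(X + X))) + (rec X. b.0\{a,c,d}\{c} + (0 + c.X + d.(X + X))) :: =b=> v1, =c=> v0, =d=> v2
Coarsest stable partition (strong bisimilarity classes):
  B0 = {u0, u3}
  B1 = {u1, u2, v1}
  B2 = {v0, v2}
u0 ∈ B0, v0 ∈ B2 → different blocks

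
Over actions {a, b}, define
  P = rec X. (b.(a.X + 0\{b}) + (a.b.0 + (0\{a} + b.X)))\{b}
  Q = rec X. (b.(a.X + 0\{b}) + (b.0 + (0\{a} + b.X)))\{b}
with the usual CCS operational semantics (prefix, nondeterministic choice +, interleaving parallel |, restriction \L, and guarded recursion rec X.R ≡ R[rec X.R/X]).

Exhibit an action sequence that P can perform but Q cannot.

LTS(P): 2 reachable states
  u0 = rec X. (b.(a.X + 0\{b}) + (a.b.0 + (0\{a} + b.X)))\{b} has moves —a→ u1
  u1 = (b.0)\{b} has moves deadlocked
LTS(Q): 1 reachable states
  v0 = rec X. (b.(a.X + 0\{b}) + (b.0 + (0\{a} + b.X)))\{b} has moves deadlocked
Executing a from P (initial set {u0}):
  after a @ step 1: {u1}
  P completes σ.
Executing a from Q (initial set {v0}):
  after a @ step 1: no successor for Q

a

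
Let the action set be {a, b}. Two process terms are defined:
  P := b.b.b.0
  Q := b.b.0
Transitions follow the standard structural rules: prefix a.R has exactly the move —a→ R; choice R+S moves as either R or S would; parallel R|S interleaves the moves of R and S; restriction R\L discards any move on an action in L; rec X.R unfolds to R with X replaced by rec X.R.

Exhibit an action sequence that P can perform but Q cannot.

Reachable graph of P (4 states):
  m0 = b.b.b.0 has moves =b=> m1
  m1 = b.b.0 has moves =b=> m2
  m2 = b.0 has moves =b=> m3
  m3 = 0 has moves ·
Reachable graph of Q (3 states):
  n0 = b.b.0 has moves =b=> n1
  n1 = b.0 has moves =b=> n2
  n2 = 0 has moves ·
Trace ⟨bbb⟩ through P, begin at {m0}:
  after b @ step 1: {m1}
  after b @ step 2: {m2}
  after b @ step 3: {m3}
  — P admits the full trace.
Trace ⟨bbb⟩ through Q, begin at {n0}:
  after b @ step 1: {n1}
  after b @ step 2: {n2}
  after b @ step 3: no successor for Q

bbb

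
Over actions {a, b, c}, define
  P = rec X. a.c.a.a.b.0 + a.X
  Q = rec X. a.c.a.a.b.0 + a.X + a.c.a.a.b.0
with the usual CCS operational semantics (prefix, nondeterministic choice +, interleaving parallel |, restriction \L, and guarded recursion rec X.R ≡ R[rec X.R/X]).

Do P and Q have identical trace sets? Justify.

trace-equivalent

Reachable graph of P (6 states):
  p0 = rec X. a.c.a.a.b.0 + a.X → -a-> p0, -a-> p1
  p1 = c.a.a.b.0 → -c-> p2
  p2 = a.a.b.0 → -a-> p3
  p3 = a.b.0 → -a-> p4
  p4 = b.0 → -b-> p5
  p5 = 0 → deadlocked
Reachable graph of Q (6 states):
  q0 = rec X. a.c.a.a.b.0 + a.X + a.c.a.a.b.0 → -a-> q0, -a-> q1
  q1 = c.a.a.b.0 → -c-> q2
  q2 = a.a.b.0 → -a-> q3
  q3 = a.b.0 → -a-> q4
  q4 = b.0 → -b-> q5
  q5 = 0 → deadlocked
Coarsest stable partition (strong bisimilarity classes):
  B0 = {p0, q0}
  B1 = {p1, q1}
  B2 = {p2, q2}
  B3 = {p3, q3}
  B4 = {p4, q4}
  B5 = {p5, q5}
p0 ∈ B0, q0 ∈ B0 → same block
Bisimilar ⇒ trace-equivalent.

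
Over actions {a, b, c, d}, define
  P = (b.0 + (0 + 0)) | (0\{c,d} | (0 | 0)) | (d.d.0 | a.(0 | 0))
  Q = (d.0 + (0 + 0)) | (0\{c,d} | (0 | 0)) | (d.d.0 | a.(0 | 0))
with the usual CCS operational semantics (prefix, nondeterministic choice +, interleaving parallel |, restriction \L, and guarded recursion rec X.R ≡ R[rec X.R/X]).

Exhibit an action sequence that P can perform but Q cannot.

b

P's transition system — 12 states:
  p0 = (b.0 + (0 + 0)) | (0\{c,d} | (0 | 0)) | (d.d.0 | a.(0 | 0)) | --a--▸ p1, --b--▸ p2, --d--▸ p3
  p1 = (b.0 + (0 + 0)) | (0\{c,d} | (0 | 0)) | (d.d.0 | (0 | 0)) | --b--▸ p4, --d--▸ p5
  p2 = 0 | (0\{c,d} | (0 | 0)) | (d.d.0 | a.(0 | 0)) | --a--▸ p4, --d--▸ p6
  p3 = (b.0 + (0 + 0)) | (0\{c,d} | (0 | 0)) | (d.0 | a.(0 | 0)) | --a--▸ p5, --b--▸ p6, --d--▸ p7
  p4 = 0 | (0\{c,d} | (0 | 0)) | (d.d.0 | (0 | 0)) | --d--▸ p8
  p5 = (b.0 + (0 + 0)) | (0\{c,d} | (0 | 0)) | (d.0 | (0 | 0)) | --b--▸ p8, --d--▸ p9
  p6 = 0 | (0\{c,d} | (0 | 0)) | (d.0 | a.(0 | 0)) | --a--▸ p8, --d--▸ p10
  p7 = (b.0 + (0 + 0)) | (0\{c,d} | (0 | 0)) | (0 | a.(0 | 0)) | --a--▸ p9, --b--▸ p10
  p8 = 0 | (0\{c,d} | (0 | 0)) | (d.0 | (0 | 0)) | --d--▸ p11
  p9 = (b.0 + (0 + 0)) | (0\{c,d} | (0 | 0)) | (0 | (0 | 0)) | --b--▸ p11
  p10 = 0 | (0\{c,d} | (0 | 0)) | (0 | a.(0 | 0)) | --a--▸ p11
  p11 = 0 | (0\{c,d} | (0 | 0)) | (0 | (0 | 0)) | ·
Q's transition system — 12 states:
  q0 = (d.0 + (0 + 0)) | (0\{c,d} | (0 | 0)) | (d.d.0 | a.(0 | 0)) | --a--▸ q1, --d--▸ q2, --d--▸ q3
  q1 = (d.0 + (0 + 0)) | (0\{c,d} | (0 | 0)) | (d.d.0 | (0 | 0)) | --d--▸ q4, --d--▸ q5
  q2 = (d.0 + (0 + 0)) | (0\{c,d} | (0 | 0)) | (d.0 | a.(0 | 0)) | --a--▸ q4, --d--▸ q6, --d--▸ q7
  q3 = 0 | (0\{c,d} | (0 | 0)) | (d.d.0 | a.(0 | 0)) | --a--▸ q5, --d--▸ q7
  q4 = (d.0 + (0 + 0)) | (0\{c,d} | (0 | 0)) | (d.0 | (0 | 0)) | --d--▸ q8, --d--▸ q9
  q5 = 0 | (0\{c,d} | (0 | 0)) | (d.d.0 | (0 | 0)) | --d--▸ q9
  q6 = (d.0 + (0 + 0)) | (0\{c,d} | (0 | 0)) | (0 | a.(0 | 0)) | --a--▸ q8, --d--▸ q10
  q7 = 0 | (0\{c,d} | (0 | 0)) | (d.0 | a.(0 | 0)) | --a--▸ q9, --d--▸ q10
  q8 = (d.0 + (0 + 0)) | (0\{c,d} | (0 | 0)) | (0 | (0 | 0)) | --d--▸ q11
  q9 = 0 | (0\{c,d} | (0 | 0)) | (d.0 | (0 | 0)) | --d--▸ q11
  q10 = 0 | (0\{c,d} | (0 | 0)) | (0 | a.(0 | 0)) | --a--▸ q11
  q11 = 0 | (0\{c,d} | (0 | 0)) | (0 | (0 | 0)) | ·
Run σ = ⟨b⟩ on P: start {p0}
  step 1 (b): {p2}
  ✓ P
Run σ = ⟨b⟩ on Q: start {q0}
  step 1 (b): ∅ (Q stuck)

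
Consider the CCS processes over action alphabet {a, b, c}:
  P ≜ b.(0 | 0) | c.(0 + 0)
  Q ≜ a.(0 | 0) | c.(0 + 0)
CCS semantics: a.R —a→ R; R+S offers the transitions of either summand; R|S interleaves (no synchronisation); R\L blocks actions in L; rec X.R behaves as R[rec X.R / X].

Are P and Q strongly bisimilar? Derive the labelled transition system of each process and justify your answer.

Reachable graph of P (4 states):
  s0 = b.(0 | 0) | c.(0 + 0) ⊢ —b→ s1, —c→ s2
  s1 = 0 | 0 | c.(0 + 0) ⊢ —c→ s3
  s2 = b.(0 | 0) | (0 + 0) ⊢ —b→ s3
  s3 = 0 | 0 | (0 + 0) ⊢ deadlocked
Reachable graph of Q (4 states):
  t0 = a.(0 | 0) | c.(0 + 0) ⊢ —a→ t1, —c→ t2
  t1 = 0 | 0 | c.(0 + 0) ⊢ —c→ t3
  t2 = a.(0 | 0) | (0 + 0) ⊢ —a→ t3
  t3 = 0 | 0 | (0 + 0) ⊢ deadlocked
Coarsest stable partition (strong bisimilarity classes):
  B0 = {s0}
  B1 = {s2}
  B2 = {s3, t3}
  B3 = {s1, t1}
  B4 = {t0}
  B5 = {t2}
s0 ∈ B0, t0 ∈ B4 → different blocks

not bisimilar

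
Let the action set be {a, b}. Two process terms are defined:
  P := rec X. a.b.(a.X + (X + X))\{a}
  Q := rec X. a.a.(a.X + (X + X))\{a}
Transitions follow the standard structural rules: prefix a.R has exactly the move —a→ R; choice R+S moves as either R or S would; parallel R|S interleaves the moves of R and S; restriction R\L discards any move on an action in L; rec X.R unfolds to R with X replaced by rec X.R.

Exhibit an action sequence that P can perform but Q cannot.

Reachable graph of P (3 states):
  m0 = rec X. a.b.(a.X + (X + X))\{a} ⊢ ··a··> m1
  m1 = b.(a.(rec X. a.b.(a.X + (X + X))\{a}) + ((rec X. a.b.(a.X + (X + X))\{a}) + (rec X. a.b.(a.X + (X + X))\{a})))\{a} ⊢ ··b··> m2
  m2 = (a.(rec X. a.b.(a.X + (X + X))\{a}) + ((rec X. a.b.(a.X + (X + X))\{a}) + (rec X. a.b.(a.X + (X + X))\{a})))\{a} ⊢ ·
Reachable graph of Q (3 states):
  n0 = rec X. a.a.(a.X + (X + X))\{a} ⊢ ··a··> n1
  n1 = a.(a.(rec X. a.a.(a.X + (X + X))\{a}) + ((rec X. a.a.(a.X + (X + X))\{a}) + (rec X. a.a.(a.X + (X + X))\{a})))\{a} ⊢ ··a··> n2
  n2 = (a.(rec X. a.a.(a.X + (X + X))\{a}) + ((rec X. a.a.(a.X + (X + X))\{a}) + (rec X. a.a.(a.X + (X + X))\{a})))\{a} ⊢ ·
Executing ab from P (initial set {m0}):
  step 1 (a): {m1}
  step 2 (b): {m2}
  — P admits the full trace.
Executing ab from Q (initial set {n0}):
  step 1 (a): {n1}
  step 2 (b): ∅ (Q stuck)

ab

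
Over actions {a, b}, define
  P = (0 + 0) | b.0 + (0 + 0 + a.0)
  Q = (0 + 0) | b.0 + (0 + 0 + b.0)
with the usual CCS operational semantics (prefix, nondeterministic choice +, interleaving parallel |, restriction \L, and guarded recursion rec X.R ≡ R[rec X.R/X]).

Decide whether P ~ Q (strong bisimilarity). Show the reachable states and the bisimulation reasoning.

P ≁ Q

Reachable graph of P (3 states):
  p0 = (0 + 0) | b.0 + (0 + 0 + a.0) :: —a→ p1, —b→ p2
  p1 = 0 :: (no moves)
  p2 = (0 + 0) | 0 :: (no moves)
Reachable graph of Q (3 states):
  q0 = (0 + 0) | b.0 + (0 + 0 + b.0) :: —b→ q1, —b→ q2
  q1 = (0 + 0) | 0 :: (no moves)
  q2 = 0 :: (no moves)
Bisimilarity quotient blocks:
  B0 = {p0}
  B1 = {p1, p2, q1, q2}
  B2 = {q0}
p0 ∈ B0, q0 ∈ B2 → different blocks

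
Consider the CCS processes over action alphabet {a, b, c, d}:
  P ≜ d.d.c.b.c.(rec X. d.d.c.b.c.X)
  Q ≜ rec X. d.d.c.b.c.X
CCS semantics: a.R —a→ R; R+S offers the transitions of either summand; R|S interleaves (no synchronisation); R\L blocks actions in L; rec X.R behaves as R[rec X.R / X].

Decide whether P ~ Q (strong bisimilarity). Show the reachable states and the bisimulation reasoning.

LTS(P): 6 reachable states
  s0 = d.d.c.b.c.(rec X. d.d.c.b.c.X) :: -d-> s1
  s1 = d.c.b.c.(rec X. d.d.c.b.c.X) :: -d-> s2
  s2 = c.b.c.(rec X. d.d.c.b.c.X) :: -c-> s3
  s3 = b.c.(rec X. d.d.c.b.c.X) :: -b-> s4
  s4 = c.(rec X. d.d.c.b.c.X) :: -c-> s5
  s5 = rec X. d.d.c.b.c.X :: -d-> s1
LTS(Q): 5 reachable states
  t0 = rec X. d.d.c.b.c.X :: -d-> t1
  t1 = d.c.b.c.(rec X. d.d.c.b.c.X) :: -d-> t2
  t2 = c.b.c.(rec X. d.d.c.b.c.X) :: -c-> t3
  t3 = b.c.(rec X. d.d.c.b.c.X) :: -b-> t4
  t4 = c.(rec X. d.d.c.b.c.X) :: -c-> t0
Bisimilarity quotient blocks:
  B0 = {s0, s5, t0}
  B1 = {s1, t1}
  B2 = {s2, t2}
  B3 = {s3, t3}
  B4 = {s4, t4}
s0 ∈ B0, t0 ∈ B0 → same block

P ~ Q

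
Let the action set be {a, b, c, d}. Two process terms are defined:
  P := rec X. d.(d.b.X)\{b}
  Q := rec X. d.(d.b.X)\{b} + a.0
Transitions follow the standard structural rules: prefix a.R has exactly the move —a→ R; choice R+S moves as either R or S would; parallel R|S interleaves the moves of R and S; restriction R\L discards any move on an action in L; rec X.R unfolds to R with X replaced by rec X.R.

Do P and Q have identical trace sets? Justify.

LTS(P): 3 reachable states
  s0 = rec X. d.(d.b.X)\{b} has moves ··d··> s1
  s1 = (d.b.(rec X. d.(d.b.X)\{b}))\{b} has moves ··d··> s2
  s2 = (b.(rec X. d.(d.b.X)\{b}))\{b} has moves stopped
LTS(Q): 4 reachable states
  t0 = rec X. d.(d.b.X)\{b} + a.0 has moves ··a··> t1, ··d··> t2
  t1 = 0 has moves stopped
  t2 = (d.b.(rec X. d.(d.b.X)\{b} + a.0))\{b} has moves ··d··> t3
  t3 = (b.(rec X. d.(d.b.X)\{b} + a.0))\{b} has moves stopped
Run σ = ⟨a⟩ on Q: start {t0}
  step 1 (a): {t1}
  — Q admits the full trace.
Run σ = ⟨a⟩ on P: start {s0}
  step 1 (a): ∅  — P cannot continue

NO — witness ⟨a⟩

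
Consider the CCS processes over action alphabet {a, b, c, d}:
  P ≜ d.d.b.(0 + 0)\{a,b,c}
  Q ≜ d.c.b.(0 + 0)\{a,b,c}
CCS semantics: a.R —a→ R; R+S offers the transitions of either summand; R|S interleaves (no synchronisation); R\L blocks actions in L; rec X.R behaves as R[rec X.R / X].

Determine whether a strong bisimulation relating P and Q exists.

LTS(P): 4 reachable states
  s0 = d.d.b.(0 + 0)\{a,b,c} | ··d··> s1
  s1 = d.b.(0 + 0)\{a,b,c} | ··d··> s2
  s2 = b.(0 + 0)\{a,b,c} | ··b··> s3
  s3 = (0 + 0)\{a,b,c} | ∅
LTS(Q): 4 reachable states
  t0 = d.c.b.(0 + 0)\{a,b,c} | ··d··> t1
  t1 = c.b.(0 + 0)\{a,b,c} | ··c··> t2
  t2 = b.(0 + 0)\{a,b,c} | ··b··> t3
  t3 = (0 + 0)\{a,b,c} | ∅
Partition-refinement fixed point:
  B0 = {s0}
  B1 = {s1}
  B2 = {s2, t2}
  B3 = {s3, t3}
  B4 = {t0}
  B5 = {t1}
s0 ∈ B0, t0 ∈ B4 → different blocks

not bisimilar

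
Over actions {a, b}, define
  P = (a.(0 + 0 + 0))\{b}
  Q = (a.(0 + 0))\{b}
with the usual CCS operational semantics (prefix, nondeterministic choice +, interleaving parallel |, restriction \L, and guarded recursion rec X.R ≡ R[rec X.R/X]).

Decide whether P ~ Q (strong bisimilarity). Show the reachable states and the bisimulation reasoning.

bisimilar

Reachable graph of P (2 states):
  m0 = (a.(0 + 0 + 0))\{b} has moves —a→ m1
  m1 = (0 + 0 + 0)\{b} has moves stopped
Reachable graph of Q (2 states):
  n0 = (a.(0 + 0))\{b} has moves —a→ n1
  n1 = (0 + 0)\{b} has moves stopped
Bisimilarity quotient blocks:
  B0 = {m0, n0}
  B1 = {m1, n1}
m0 ∈ B0, n0 ∈ B0 → same block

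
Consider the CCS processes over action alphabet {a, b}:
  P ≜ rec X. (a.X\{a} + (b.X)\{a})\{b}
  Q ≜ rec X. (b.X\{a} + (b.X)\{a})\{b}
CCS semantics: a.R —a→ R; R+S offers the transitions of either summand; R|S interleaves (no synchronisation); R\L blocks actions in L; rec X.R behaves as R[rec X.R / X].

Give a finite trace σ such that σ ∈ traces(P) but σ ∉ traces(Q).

Reachable graph of P (2 states):
  u0 = rec X. (a.X\{a} + (b.X)\{a})\{b} ⊢ -a-> u1
  u1 = (rec X. (a.X\{a} + (b.X)\{a})\{b})\{a}\{b} ⊢ ∅
Reachable graph of Q (1 states):
  v0 = rec X. (b.X\{a} + (b.X)\{a})\{b} ⊢ ∅
Trace ⟨a⟩ through P, begin at {u0}:
  after a @ step 1: {u1}
  ✓ P
Trace ⟨a⟩ through Q, begin at {v0}:
  after a @ step 1: ∅  — Q cannot continue

a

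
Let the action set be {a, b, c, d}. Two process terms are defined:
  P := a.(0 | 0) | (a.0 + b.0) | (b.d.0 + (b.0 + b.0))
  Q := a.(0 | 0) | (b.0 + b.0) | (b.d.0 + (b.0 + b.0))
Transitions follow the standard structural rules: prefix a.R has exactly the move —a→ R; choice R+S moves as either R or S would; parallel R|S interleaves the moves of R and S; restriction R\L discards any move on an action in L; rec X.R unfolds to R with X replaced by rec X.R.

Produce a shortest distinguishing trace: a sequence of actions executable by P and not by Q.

aa

LTS(P): 12 reachable states
  s0 = a.(0 | 0) | (a.0 + b.0) | (b.d.0 + (b.0 + b.0)) | =a=> s1, =a=> s2, =b=> s2, =b=> s3, =b=> s4
  s1 = 0 | 0 | (a.0 + b.0) | (b.d.0 + (b.0 + b.0)) | =a=> s5, =b=> s5, =b=> s6, =b=> s7
  s2 = a.(0 | 0) | 0 | (b.d.0 + (b.0 + b.0)) | =a=> s5, =b=> s8, =b=> s9
  s3 = a.(0 | 0) | (a.0 + b.0) | 0 | =a=> s6, =a=> s8, =b=> s8
  s4 = a.(0 | 0) | (a.0 + b.0) | d.0 | =a=> s7, =a=> s9, =b=> s9, =d=> s3
  s5 = 0 | 0 | 0 | (b.d.0 + (b.0 + b.0)) | =b=> s10, =b=> s11
  s6 = 0 | 0 | (a.0 + b.0) | 0 | =a=> s10, =b=> s10
  s7 = 0 | 0 | (a.0 + b.0) | d.0 | =a=> s11, =b=> s11, =d=> s6
  s8 = a.(0 | 0) | 0 | 0 | =a=> s10
  s9 = a.(0 | 0) | 0 | d.0 | =a=> s11, =d=> s8
  s10 = 0 | 0 | 0 | 0 | stopped
  s11 = 0 | 0 | 0 | d.0 | =d=> s10
LTS(Q): 12 reachable states
  t0 = a.(0 | 0) | (b.0 + b.0) | (b.d.0 + (b.0 + b.0)) | =a=> t1, =b=> t2, =b=> t3, =b=> t4
  t1 = 0 | 0 | (b.0 + b.0) | (b.d.0 + (b.0 + b.0)) | =b=> t5, =b=> t6, =b=> t7
  t2 = a.(0 | 0) | (b.0 + b.0) | 0 | =a=> t5, =b=> t8
  t3 = a.(0 | 0) | (b.0 + b.0) | d.0 | =a=> t6, =b=> t9, =d=> t2
  t4 = a.(0 | 0) | 0 | (b.d.0 + (b.0 + b.0)) | =a=> t7, =b=> t8, =b=> t9
  t5 = 0 | 0 | (b.0 + b.0) | 0 | =b=> t10
  t6 = 0 | 0 | (b.0 + b.0) | d.0 | =b=> t11, =d=> t5
  t7 = 0 | 0 | 0 | (b.d.0 + (b.0 + b.0)) | =b=> t10, =b=> t11
  t8 = a.(0 | 0) | 0 | 0 | =a=> t10
  t9 = a.(0 | 0) | 0 | d.0 | =a=> t11, =d=> t8
  t10 = 0 | 0 | 0 | 0 | stopped
  t11 = 0 | 0 | 0 | d.0 | =d=> t10
Trace ⟨aa⟩ through P, begin at {s0}:
  after a @ step 1: {s1, s2}
  after a @ step 2: {s5}
  — P admits the full trace.
Trace ⟨aa⟩ through Q, begin at {t0}:
  after a @ step 1: {t1}
  after a @ step 2: ∅  — Q cannot continue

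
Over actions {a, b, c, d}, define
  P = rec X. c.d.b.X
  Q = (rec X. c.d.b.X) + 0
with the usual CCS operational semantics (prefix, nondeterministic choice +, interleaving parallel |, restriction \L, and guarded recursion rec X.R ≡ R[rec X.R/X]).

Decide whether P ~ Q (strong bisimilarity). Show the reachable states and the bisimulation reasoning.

bisimilar

LTS(P): 3 reachable states
  m0 = rec X. c.d.b.X | --c--▸ m1
  m1 = d.b.(rec X. c.d.b.X) | --d--▸ m2
  m2 = b.(rec X. c.d.b.X) | --b--▸ m0
LTS(Q): 4 reachable states
  n0 = (rec X. c.d.b.X) + 0 | --c--▸ n1
  n1 = d.b.(rec X. c.d.b.X) | --d--▸ n2
  n2 = b.(rec X. c.d.b.X) | --b--▸ n3
  n3 = rec X. c.d.b.X | --c--▸ n1
Bisimilarity quotient blocks:
  B0 = {m0, n0, n3}
  B1 = {m1, n1}
  B2 = {m2, n2}
m0 ∈ B0, n0 ∈ B0 → same block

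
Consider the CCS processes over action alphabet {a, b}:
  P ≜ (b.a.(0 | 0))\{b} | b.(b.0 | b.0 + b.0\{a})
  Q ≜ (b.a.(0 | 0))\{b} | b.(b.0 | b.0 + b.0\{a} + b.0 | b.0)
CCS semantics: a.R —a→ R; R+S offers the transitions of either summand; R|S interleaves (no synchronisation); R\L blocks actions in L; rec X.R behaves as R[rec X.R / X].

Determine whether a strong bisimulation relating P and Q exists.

YES

LTS(P): 6 reachable states
  p0 = (b.a.(0 | 0))\{b} | b.(b.0 | b.0 + b.0\{a}) ⊢ —b→ p1
  p1 = (b.a.(0 | 0))\{b} | (b.0 | b.0 + b.0\{a}) ⊢ —b→ p2, —b→ p3, —b→ p4
  p2 = (b.a.(0 | 0))\{b} | (0 | b.0) ⊢ —b→ p5
  p3 = (b.a.(0 | 0))\{b} | (b.0 | 0) ⊢ —b→ p5
  p4 = (b.a.(0 | 0))\{b} | 0\{a} ⊢ (no moves)
  p5 = (b.a.(0 | 0))\{b} | (0 | 0) ⊢ (no moves)
LTS(Q): 6 reachable states
  q0 = (b.a.(0 | 0))\{b} | b.(b.0 | b.0 + b.0\{a} + b.0 | b.0) ⊢ —b→ q1
  q1 = (b.a.(0 | 0))\{b} | (b.0 | b.0 + b.0\{a} + b.0 | b.0) ⊢ —b→ q2, —b→ q3, —b→ q4
  q2 = (b.a.(0 | 0))\{b} | (0 | b.0) ⊢ —b→ q5
  q3 = (b.a.(0 | 0))\{b} | (b.0 | 0) ⊢ —b→ q5
  q4 = (b.a.(0 | 0))\{b} | 0\{a} ⊢ (no moves)
  q5 = (b.a.(0 | 0))\{b} | (0 | 0) ⊢ (no moves)
Bisimilarity quotient blocks:
  B0 = {p0, q0}
  B1 = {p1, q1}
  B2 = {p2, p3, q2, q3}
  B3 = {p4, p5, q4, q5}
p0 ∈ B0, q0 ∈ B0 → same block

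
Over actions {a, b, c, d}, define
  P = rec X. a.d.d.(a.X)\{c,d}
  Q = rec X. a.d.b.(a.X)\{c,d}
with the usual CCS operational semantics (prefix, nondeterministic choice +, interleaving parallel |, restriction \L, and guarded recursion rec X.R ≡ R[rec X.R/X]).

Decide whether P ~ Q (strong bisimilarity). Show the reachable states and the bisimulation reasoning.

P ≁ Q

P's transition system — 6 states:
  p0 = rec X. a.d.d.(a.X)\{c,d} ⊢ —a→ p1
  p1 = d.d.(a.(rec X. a.d.d.(a.X)\{c,d}))\{c,d} ⊢ —d→ p2
  p2 = d.(a.(rec X. a.d.d.(a.X)\{c,d}))\{c,d} ⊢ —d→ p3
  p3 = (a.(rec X. a.d.d.(a.X)\{c,d}))\{c,d} ⊢ —a→ p4
  p4 = (rec X. a.d.d.(a.X)\{c,d})\{c,d} ⊢ —a→ p5
  p5 = (d.d.(a.(rec X. a.d.d.(a.X)\{c,d}))\{c,d})\{c,d} ⊢ (no moves)
Q's transition system — 6 states:
  q0 = rec X. a.d.b.(a.X)\{c,d} ⊢ —a→ q1
  q1 = d.b.(a.(rec X. a.d.b.(a.X)\{c,d}))\{c,d} ⊢ —d→ q2
  q2 = b.(a.(rec X. a.d.b.(a.X)\{c,d}))\{c,d} ⊢ —b→ q3
  q3 = (a.(rec X. a.d.b.(a.X)\{c,d}))\{c,d} ⊢ —a→ q4
  q4 = (rec X. a.d.b.(a.X)\{c,d})\{c,d} ⊢ —a→ q5
  q5 = (d.b.(a.(rec X. a.d.b.(a.X)\{c,d}))\{c,d})\{c,d} ⊢ (no moves)
Bisimilarity quotient blocks:
  B0 = {p0}
  B1 = {p1}
  B2 = {p2}
  B3 = {p3, q3}
  B4 = {p4, q4}
  B5 = {p5, q5}
  B6 = {q0}
  B7 = {q1}
  B8 = {q2}
p0 ∈ B0, q0 ∈ B6 → different blocks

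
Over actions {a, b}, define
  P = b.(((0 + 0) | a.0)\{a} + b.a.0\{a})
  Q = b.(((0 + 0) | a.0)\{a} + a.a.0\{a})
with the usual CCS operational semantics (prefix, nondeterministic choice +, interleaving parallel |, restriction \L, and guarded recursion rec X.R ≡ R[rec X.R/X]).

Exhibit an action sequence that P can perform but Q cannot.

bb

LTS(P): 4 reachable states
  p0 = b.(((0 + 0) | a.0)\{a} + b.a.0\{a}) | --b--▸ p1
  p1 = ((0 + 0) | a.0)\{a} + b.a.0\{a} | --b--▸ p2
  p2 = a.0\{a} | --a--▸ p3
  p3 = 0\{a} | ·
LTS(Q): 4 reachable states
  q0 = b.(((0 + 0) | a.0)\{a} + a.a.0\{a}) | --b--▸ q1
  q1 = ((0 + 0) | a.0)\{a} + a.a.0\{a} | --a--▸ q2
  q2 = a.0\{a} | --a--▸ q3
  q3 = 0\{a} | ·
Executing bb from P (initial set {p0}):
  step 1 (b): {p1}
  step 2 (b): {p2}
  P completes σ.
Executing bb from Q (initial set {q0}):
  step 1 (b): {q1}
  step 2 (b): ∅  — Q cannot continue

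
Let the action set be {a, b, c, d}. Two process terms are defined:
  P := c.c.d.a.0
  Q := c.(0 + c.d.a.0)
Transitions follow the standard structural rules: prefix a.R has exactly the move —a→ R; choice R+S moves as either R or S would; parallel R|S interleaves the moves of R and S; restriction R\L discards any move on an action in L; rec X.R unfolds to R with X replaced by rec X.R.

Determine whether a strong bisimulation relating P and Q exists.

P's transition system — 5 states:
  p0 = c.c.d.a.0 :: --c--▸ p1
  p1 = c.d.a.0 :: --c--▸ p2
  p2 = d.a.0 :: --d--▸ p3
  p3 = a.0 :: --a--▸ p4
  p4 = 0 :: ∅
Q's transition system — 5 states:
  q0 = c.(0 + c.d.a.0) :: --c--▸ q1
  q1 = 0 + c.d.a.0 :: --c--▸ q2
  q2 = d.a.0 :: --d--▸ q3
  q3 = a.0 :: --a--▸ q4
  q4 = 0 :: ∅
Bisimilarity quotient blocks:
  B0 = {p0, q0}
  B1 = {p1, q1}
  B2 = {p2, q2}
  B3 = {p3, q3}
  B4 = {p4, q4}
p0 ∈ B0, q0 ∈ B0 → same block

YES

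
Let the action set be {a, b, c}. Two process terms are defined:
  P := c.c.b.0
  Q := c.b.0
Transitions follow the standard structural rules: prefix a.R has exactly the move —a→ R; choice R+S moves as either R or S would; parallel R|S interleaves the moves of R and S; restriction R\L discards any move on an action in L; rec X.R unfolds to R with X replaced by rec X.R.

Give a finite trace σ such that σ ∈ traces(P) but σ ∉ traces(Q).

Reachable graph of P (4 states):
  u0 = c.c.b.0 :: =c=> u1
  u1 = c.b.0 :: =c=> u2
  u2 = b.0 :: =b=> u3
  u3 = 0 :: (no moves)
Reachable graph of Q (3 states):
  v0 = c.b.0 :: =c=> v1
  v1 = b.0 :: =b=> v2
  v2 = 0 :: (no moves)
Run σ = ⟨cc⟩ on P: start {u0}
  [1] c ⇒ {u1}
  [2] c ⇒ {u2}
  ✓ P
Run σ = ⟨cc⟩ on Q: start {v0}
  [1] c ⇒ {v1}
  [2] c ⇒ ∅  — Q cannot continue

cc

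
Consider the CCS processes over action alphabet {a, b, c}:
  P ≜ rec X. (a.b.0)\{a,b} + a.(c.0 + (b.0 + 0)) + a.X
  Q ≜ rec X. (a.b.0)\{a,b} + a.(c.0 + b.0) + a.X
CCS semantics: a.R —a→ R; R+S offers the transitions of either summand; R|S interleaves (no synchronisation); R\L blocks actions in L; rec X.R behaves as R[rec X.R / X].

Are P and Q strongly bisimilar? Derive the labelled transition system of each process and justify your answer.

P ~ Q

Reachable graph of P (3 states):
  p0 = rec X. (a.b.0)\{a,b} + a.(c.0 + (b.0 + 0)) + a.X has moves --a--▸ p0, --a--▸ p1
  p1 = c.0 + (b.0 + 0) has moves --b--▸ p2, --c--▸ p2
  p2 = 0 has moves ∅
Reachable graph of Q (3 states):
  q0 = rec X. (a.b.0)\{a,b} + a.(c.0 + b.0) + a.X has moves --a--▸ q0, --a--▸ q1
  q1 = c.0 + b.0 has moves --b--▸ q2, --c--▸ q2
  q2 = 0 has moves ∅
Partition-refinement fixed point:
  B0 = {p0, q0}
  B1 = {p1, q1}
  B2 = {p2, q2}
p0 ∈ B0, q0 ∈ B0 → same block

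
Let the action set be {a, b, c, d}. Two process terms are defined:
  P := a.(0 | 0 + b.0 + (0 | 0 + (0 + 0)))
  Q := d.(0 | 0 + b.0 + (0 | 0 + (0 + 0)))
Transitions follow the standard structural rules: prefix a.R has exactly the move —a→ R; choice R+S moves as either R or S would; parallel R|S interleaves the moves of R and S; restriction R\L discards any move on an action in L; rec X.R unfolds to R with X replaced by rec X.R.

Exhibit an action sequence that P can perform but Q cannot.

a

P's transition system — 3 states:
  u0 = a.(0 | 0 + b.0 + (0 | 0 + (0 + 0))) :: —a→ u1
  u1 = 0 | 0 + b.0 + (0 | 0 + (0 + 0)) :: —b→ u2
  u2 = 0 :: deadlocked
Q's transition system — 3 states:
  v0 = d.(0 | 0 + b.0 + (0 | 0 + (0 + 0))) :: —d→ v1
  v1 = 0 | 0 + b.0 + (0 | 0 + (0 + 0)) :: —b→ v2
  v2 = 0 :: deadlocked
Run σ = ⟨a⟩ on P: start {u0}
  step 1 (a): {u1}
  P completes σ.
Run σ = ⟨a⟩ on Q: start {v0}
  step 1 (a): ∅  — Q cannot continue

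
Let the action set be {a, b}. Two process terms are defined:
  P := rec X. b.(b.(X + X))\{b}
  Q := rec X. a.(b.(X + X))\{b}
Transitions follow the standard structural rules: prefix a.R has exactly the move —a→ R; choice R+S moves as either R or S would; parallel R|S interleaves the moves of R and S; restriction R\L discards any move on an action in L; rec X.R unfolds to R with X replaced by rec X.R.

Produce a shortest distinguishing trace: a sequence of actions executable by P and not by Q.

Reachable graph of P (2 states):
  s0 = rec X. b.(b.(X + X))\{b} has moves -b-> s1
  s1 = (b.((rec X. b.(b.(X + X))\{b}) + (rec X. b.(b.(X + X))\{b})))\{b} has moves deadlocked
Reachable graph of Q (2 states):
  t0 = rec X. a.(b.(X + X))\{b} has moves -a-> t1
  t1 = (b.((rec X. a.(b.(X + X))\{b}) + (rec X. a.(b.(X + X))\{b})))\{b} has moves deadlocked
Executing b from P (initial set {s0}):
  [1] b ⇒ {s1}
  P completes σ.
Executing b from Q (initial set {t0}):
  [1] b ⇒ ∅ (Q stuck)

b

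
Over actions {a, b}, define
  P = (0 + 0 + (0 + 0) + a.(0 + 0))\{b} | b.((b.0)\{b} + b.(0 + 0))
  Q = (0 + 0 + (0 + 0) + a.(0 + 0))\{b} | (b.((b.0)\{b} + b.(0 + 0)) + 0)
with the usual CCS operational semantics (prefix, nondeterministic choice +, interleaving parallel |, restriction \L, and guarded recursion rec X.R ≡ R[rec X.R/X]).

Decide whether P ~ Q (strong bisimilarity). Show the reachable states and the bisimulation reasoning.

Reachable graph of P (6 states):
  p0 = (0 + 0 + (0 + 0) + a.(0 + 0))\{b} | b.((b.0)\{b} + b.(0 + 0)) :: ··a··> p1, ··b··> p2
  p1 = (0 + 0)\{b} | b.((b.0)\{b} + b.(0 + 0)) :: ··b··> p3
  p2 = (0 + 0 + (0 + 0) + a.(0 + 0))\{b} | ((b.0)\{b} + b.(0 + 0)) :: ··a··> p3, ··b··> p4
  p3 = (0 + 0)\{b} | ((b.0)\{b} + b.(0 + 0)) :: ··b··> p5
  p4 = (0 + 0 + (0 + 0) + a.(0 + 0))\{b} | (0 + 0) :: ··a··> p5
  p5 = (0 + 0)\{b} | (0 + 0) :: ·
Reachable graph of Q (6 states):
  q0 = (0 + 0 + (0 + 0) + a.(0 + 0))\{b} | (b.((b.0)\{b} + b.(0 + 0)) + 0) :: ··a··> q1, ··b··> q2
  q1 = (0 + 0)\{b} | (b.((b.0)\{b} + b.(0 + 0)) + 0) :: ··b··> q3
  q2 = (0 + 0 + (0 + 0) + a.(0 + 0))\{b} | ((b.0)\{b} + b.(0 + 0)) :: ··a··> q3, ··b··> q4
  q3 = (0 + 0)\{b} | ((b.0)\{b} + b.(0 + 0)) :: ··b··> q5
  q4 = (0 + 0 + (0 + 0) + a.(0 + 0))\{b} | (0 + 0) :: ··a··> q5
  q5 = (0 + 0)\{b} | (0 + 0) :: ·
Coarsest stable partition (strong bisimilarity classes):
  B0 = {p0, q0}
  B1 = {p2, q2}
  B2 = {p4, q4}
  B3 = {p5, q5}
  B4 = {p3, q3}
  B5 = {p1, q1}
p0 ∈ B0, q0 ∈ B0 → same block

P ~ Q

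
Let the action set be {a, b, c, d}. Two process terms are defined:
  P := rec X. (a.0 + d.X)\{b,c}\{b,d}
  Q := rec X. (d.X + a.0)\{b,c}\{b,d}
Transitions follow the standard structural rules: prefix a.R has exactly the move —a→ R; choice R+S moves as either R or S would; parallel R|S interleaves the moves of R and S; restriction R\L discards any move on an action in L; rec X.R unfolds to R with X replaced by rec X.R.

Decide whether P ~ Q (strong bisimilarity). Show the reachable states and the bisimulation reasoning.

Reachable graph of P (2 states):
  p0 = rec X. (a.0 + d.X)\{b,c}\{b,d} :: -a-> p1
  p1 = 0\{b,c}\{b,d} :: stopped
Reachable graph of Q (2 states):
  q0 = rec X. (d.X + a.0)\{b,c}\{b,d} :: -a-> q1
  q1 = 0\{b,c}\{b,d} :: stopped
Bisimilarity quotient blocks:
  B0 = {p0, q0}
  B1 = {p1, q1}
p0 ∈ B0, q0 ∈ B0 → same block

YES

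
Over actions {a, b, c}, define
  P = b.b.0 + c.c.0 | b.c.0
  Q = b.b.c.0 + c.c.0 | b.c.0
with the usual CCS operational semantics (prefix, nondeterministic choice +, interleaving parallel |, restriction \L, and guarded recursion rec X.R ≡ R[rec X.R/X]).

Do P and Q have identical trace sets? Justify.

Reachable graph of P (11 states):
  p0 = b.b.0 + c.c.0 | b.c.0 ⊢ --b--▸ p1, --b--▸ p2, --c--▸ p3
  p1 = b.0 ⊢ --b--▸ p4
  p2 = c.c.0 | c.0 ⊢ --c--▸ p5, --c--▸ p6
  p3 = c.0 | b.c.0 ⊢ --b--▸ p5, --c--▸ p7
  p4 = 0 ⊢ deadlocked
  p5 = c.0 | c.0 ⊢ --c--▸ p8, --c--▸ p9
  p6 = c.c.0 | 0 ⊢ --c--▸ p9
  p7 = 0 | b.c.0 ⊢ --b--▸ p8
  p8 = 0 | c.0 ⊢ --c--▸ p10
  p9 = c.0 | 0 ⊢ --c--▸ p10
  p10 = 0 | 0 ⊢ deadlocked
Reachable graph of Q (12 states):
  q0 = b.b.c.0 + c.c.0 | b.c.0 ⊢ --b--▸ q1, --b--▸ q2, --c--▸ q3
  q1 = b.c.0 ⊢ --b--▸ q4
  q2 = c.c.0 | c.0 ⊢ --c--▸ q5, --c--▸ q6
  q3 = c.0 | b.c.0 ⊢ --b--▸ q5, --c--▸ q7
  q4 = c.0 ⊢ --c--▸ q8
  q5 = c.0 | c.0 ⊢ --c--▸ q10, --c--▸ q9
  q6 = c.c.0 | 0 ⊢ --c--▸ q10
  q7 = 0 | b.c.0 ⊢ --b--▸ q9
  q8 = 0 ⊢ deadlocked
  q9 = 0 | c.0 ⊢ --c--▸ q11
  q10 = c.0 | 0 ⊢ --c--▸ q11
  q11 = 0 | 0 ⊢ deadlocked
Executing bbc from Q (initial set {q0}):
  step 1 (b): {q1, q2}
  step 2 (b): {q4}
  step 3 (c): {q8}
  — Q admits the full trace.
Executing bbc from P (initial set {p0}):
  step 1 (b): {p1, p2}
  step 2 (b): {p4}
  step 3 (c): ∅  — P cannot continue

NO — witness ⟨bbc⟩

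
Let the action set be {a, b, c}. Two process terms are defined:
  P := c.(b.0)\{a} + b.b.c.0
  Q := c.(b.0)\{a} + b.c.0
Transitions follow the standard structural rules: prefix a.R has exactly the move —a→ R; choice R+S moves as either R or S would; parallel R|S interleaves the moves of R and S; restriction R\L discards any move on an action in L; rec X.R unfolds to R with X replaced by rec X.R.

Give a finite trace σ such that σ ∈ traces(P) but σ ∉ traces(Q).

bb

P's transition system — 6 states:
  p0 = c.(b.0)\{a} + b.b.c.0 ⊢ ··b··> p1, ··c··> p2
  p1 = b.c.0 ⊢ ··b··> p3
  p2 = (b.0)\{a} ⊢ ··b··> p4
  p3 = c.0 ⊢ ··c··> p5
  p4 = 0\{a} ⊢ ·
  p5 = 0 ⊢ ·
Q's transition system — 5 states:
  q0 = c.(b.0)\{a} + b.c.0 ⊢ ··b··> q1, ··c··> q2
  q1 = c.0 ⊢ ··c··> q3
  q2 = (b.0)\{a} ⊢ ··b··> q4
  q3 = 0 ⊢ ·
  q4 = 0\{a} ⊢ ·
Executing bb from P (initial set {p0}):
  step 1 (b): {p1}
  step 2 (b): {p3}
  P completes σ.
Executing bb from Q (initial set {q0}):
  step 1 (b): {q1}
  step 2 (b): ∅  — Q cannot continue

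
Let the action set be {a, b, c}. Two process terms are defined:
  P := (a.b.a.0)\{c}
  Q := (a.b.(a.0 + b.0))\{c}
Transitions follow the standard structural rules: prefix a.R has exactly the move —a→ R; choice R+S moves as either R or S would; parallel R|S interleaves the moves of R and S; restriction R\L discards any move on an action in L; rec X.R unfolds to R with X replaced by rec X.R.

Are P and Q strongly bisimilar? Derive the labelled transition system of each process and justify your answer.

P ≁ Q

LTS(P): 4 reachable states
  u0 = (a.b.a.0)\{c} ⊢ =a=> u1
  u1 = (b.a.0)\{c} ⊢ =b=> u2
  u2 = (a.0)\{c} ⊢ =a=> u3
  u3 = 0\{c} ⊢ stopped
LTS(Q): 4 reachable states
  v0 = (a.b.(a.0 + b.0))\{c} ⊢ =a=> v1
  v1 = (b.(a.0 + b.0))\{c} ⊢ =b=> v2
  v2 = (a.0 + b.0)\{c} ⊢ =a=> v3, =b=> v3
  v3 = 0\{c} ⊢ stopped
Partition-refinement fixed point:
  B0 = {u0}
  B1 = {u1}
  B2 = {u2}
  B3 = {u3, v3}
  B4 = {v0}
  B5 = {v1}
  B6 = {v2}
u0 ∈ B0, v0 ∈ B4 → different blocks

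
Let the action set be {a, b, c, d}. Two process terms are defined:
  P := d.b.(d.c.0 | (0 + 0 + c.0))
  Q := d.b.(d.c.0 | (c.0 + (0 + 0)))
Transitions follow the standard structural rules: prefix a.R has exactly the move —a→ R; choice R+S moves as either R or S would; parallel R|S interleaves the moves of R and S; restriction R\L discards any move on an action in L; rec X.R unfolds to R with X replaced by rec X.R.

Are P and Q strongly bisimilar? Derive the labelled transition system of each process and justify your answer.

YES

LTS(P): 8 reachable states
  u0 = d.b.(d.c.0 | (0 + 0 + c.0)) → -d-> u1
  u1 = b.(d.c.0 | (0 + 0 + c.0)) → -b-> u2
  u2 = d.c.0 | (0 + 0 + c.0) → -c-> u3, -d-> u4
  u3 = d.c.0 | 0 → -d-> u5
  u4 = c.0 | (0 + 0 + c.0) → -c-> u5, -c-> u6
  u5 = c.0 | 0 → -c-> u7
  u6 = 0 | (0 + 0 + c.0) → -c-> u7
  u7 = 0 | 0 → ∅
LTS(Q): 8 reachable states
  v0 = d.b.(d.c.0 | (c.0 + (0 + 0))) → -d-> v1
  v1 = b.(d.c.0 | (c.0 + (0 + 0))) → -b-> v2
  v2 = d.c.0 | (c.0 + (0 + 0)) → -c-> v3, -d-> v4
  v3 = d.c.0 | 0 → -d-> v5
  v4 = c.0 | (c.0 + (0 + 0)) → -c-> v5, -c-> v6
  v5 = c.0 | 0 → -c-> v7
  v6 = 0 | (c.0 + (0 + 0)) → -c-> v7
  v7 = 0 | 0 → ∅
Partition-refinement fixed point:
  B0 = {u0, v0}
  B1 = {u1, v1}
  B2 = {u2, v2}
  B3 = {u4, v4}
  B4 = {u5, u6, v5, v6}
  B5 = {u7, v7}
  B6 = {u3, v3}
u0 ∈ B0, v0 ∈ B0 → same block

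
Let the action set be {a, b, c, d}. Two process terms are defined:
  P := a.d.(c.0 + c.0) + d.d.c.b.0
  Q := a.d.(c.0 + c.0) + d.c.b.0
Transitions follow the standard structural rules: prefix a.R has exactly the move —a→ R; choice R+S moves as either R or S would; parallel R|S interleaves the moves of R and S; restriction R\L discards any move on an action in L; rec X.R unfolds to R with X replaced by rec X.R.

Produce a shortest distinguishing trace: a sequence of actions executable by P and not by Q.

dd

P's transition system — 7 states:
  u0 = a.d.(c.0 + c.0) + d.d.c.b.0 → ··a··> u1, ··d··> u2
  u1 = d.(c.0 + c.0) → ··d··> u3
  u2 = d.c.b.0 → ··d··> u4
  u3 = c.0 + c.0 → ··c··> u5
  u4 = c.b.0 → ··c··> u6
  u5 = 0 → deadlocked
  u6 = b.0 → ··b··> u5
Q's transition system — 6 states:
  v0 = a.d.(c.0 + c.0) + d.c.b.0 → ··a··> v1, ··d··> v2
  v1 = d.(c.0 + c.0) → ··d··> v3
  v2 = c.b.0 → ··c··> v4
  v3 = c.0 + c.0 → ··c··> v5
  v4 = b.0 → ··b··> v5
  v5 = 0 → deadlocked
Executing dd from P (initial set {u0}):
  step 1 (d): {u2}
  step 2 (d): {u4}
  ✓ P
Executing dd from Q (initial set {v0}):
  step 1 (d): {v2}
  step 2 (d): no successor for Q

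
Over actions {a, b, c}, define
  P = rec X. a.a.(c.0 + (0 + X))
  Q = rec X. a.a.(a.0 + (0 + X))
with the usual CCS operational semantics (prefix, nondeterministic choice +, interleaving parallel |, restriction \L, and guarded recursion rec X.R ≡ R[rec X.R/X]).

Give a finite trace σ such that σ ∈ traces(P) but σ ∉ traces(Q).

aac

Reachable graph of P (4 states):
  s0 = rec X. a.a.(c.0 + (0 + X)) has moves ··a··> s1
  s1 = a.(c.0 + (0 + (rec X. a.a.(c.0 + (0 + X))))) has moves ··a··> s2
  s2 = c.0 + (0 + (rec X. a.a.(c.0 + (0 + X)))) has moves ··a··> s1, ··c··> s3
  s3 = 0 has moves deadlocked
Reachable graph of Q (4 states):
  t0 = rec X. a.a.(a.0 + (0 + X)) has moves ··a··> t1
  t1 = a.(a.0 + (0 + (rec X. a.a.(a.0 + (0 + X))))) has moves ··a··> t2
  t2 = a.0 + (0 + (rec X. a.a.(a.0 + (0 + X)))) has moves ··a··> t1, ··a··> t3
  t3 = 0 has moves deadlocked
Run σ = ⟨aac⟩ on P: start {s0}
  [1] a ⇒ {s1}
  [2] a ⇒ {s2}
  [3] c ⇒ {s3}
  — P admits the full trace.
Run σ = ⟨aac⟩ on Q: start {t0}
  [1] a ⇒ {t1}
  [2] a ⇒ {t2}
  [3] c ⇒ no successor for Q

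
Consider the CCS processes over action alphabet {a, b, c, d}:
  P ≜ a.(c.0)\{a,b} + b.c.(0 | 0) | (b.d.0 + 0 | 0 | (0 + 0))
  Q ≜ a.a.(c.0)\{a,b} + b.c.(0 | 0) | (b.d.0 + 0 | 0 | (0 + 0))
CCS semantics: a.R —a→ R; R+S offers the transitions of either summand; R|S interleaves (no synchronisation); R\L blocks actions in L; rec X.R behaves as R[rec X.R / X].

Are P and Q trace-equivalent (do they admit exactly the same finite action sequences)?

trace-distinct — witness ⟨ac⟩

P's transition system — 11 states:
  m0 = a.(c.0)\{a,b} + b.c.(0 | 0) | (b.d.0 + 0 | 0 | (0 + 0)) → ··a··> m1, ··b··> m2, ··b··> m3
  m1 = (c.0)\{a,b} → ··c··> m4
  m2 = b.c.(0 | 0) | d.0 → ··b··> m5, ··d··> m6
  m3 = c.(0 | 0) | (b.d.0 + 0 | 0 | (0 + 0)) → ··b··> m5, ··c··> m7
  m4 = 0\{a,b} → ∅
  m5 = c.(0 | 0) | d.0 → ··c··> m8, ··d··> m9
  m6 = b.c.(0 | 0) | 0 → ··b··> m9
  m7 = 0 | 0 | (b.d.0 + 0 | 0 | (0 + 0)) → ··b··> m8
  m8 = 0 | 0 | d.0 → ··d··> m10
  m9 = c.(0 | 0) | 0 → ··c··> m10
  m10 = 0 | 0 | 0 → ∅
Q's transition system — 12 states:
  n0 = a.a.(c.0)\{a,b} + b.c.(0 | 0) | (b.d.0 + 0 | 0 | (0 + 0)) → ··a··> n1, ··b··> n2, ··b··> n3
  n1 = a.(c.0)\{a,b} → ··a··> n4
  n2 = b.c.(0 | 0) | d.0 → ··b··> n5, ··d··> n6
  n3 = c.(0 | 0) | (b.d.0 + 0 | 0 | (0 + 0)) → ··b··> n5, ··c··> n7
  n4 = (c.0)\{a,b} → ··c··> n8
  n5 = c.(0 | 0) | d.0 → ··c··> n9, ··d··> n10
  n6 = b.c.(0 | 0) | 0 → ··b··> n10
  n7 = 0 | 0 | (b.d.0 + 0 | 0 | (0 + 0)) → ··b··> n9
  n8 = 0\{a,b} → ∅
  n9 = 0 | 0 | d.0 → ··d··> n11
  n10 = c.(0 | 0) | 0 → ··c··> n11
  n11 = 0 | 0 | 0 → ∅
Trace ⟨ac⟩ through P, begin at {m0}:
  after a @ step 1: {m1}
  after c @ step 2: {m4}
  ✓ P
Trace ⟨ac⟩ through Q, begin at {n0}:
  after a @ step 1: {n1}
  after c @ step 2: ∅  — Q cannot continue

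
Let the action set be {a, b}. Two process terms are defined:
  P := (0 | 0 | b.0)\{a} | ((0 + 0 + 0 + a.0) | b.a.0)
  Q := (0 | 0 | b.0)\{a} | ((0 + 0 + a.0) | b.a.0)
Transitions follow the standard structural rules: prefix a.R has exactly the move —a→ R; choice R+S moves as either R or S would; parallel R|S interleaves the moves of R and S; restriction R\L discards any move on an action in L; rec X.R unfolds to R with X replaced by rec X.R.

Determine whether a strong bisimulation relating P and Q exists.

P's transition system — 12 states:
  m0 = (0 | 0 | b.0)\{a} | ((0 + 0 + 0 + a.0) | b.a.0) ⊢ =a=> m1, =b=> m2, =b=> m3
  m1 = (0 | 0 | b.0)\{a} | (0 | b.a.0) ⊢ =b=> m4, =b=> m5
  m2 = (0 | 0 | 0)\{a} | ((0 + 0 + 0 + a.0) | b.a.0) ⊢ =a=> m4, =b=> m6
  m3 = (0 | 0 | b.0)\{a} | ((0 + 0 + 0 + a.0) | a.0) ⊢ =a=> m5, =a=> m7, =b=> m6
  m4 = (0 | 0 | 0)\{a} | (0 | b.a.0) ⊢ =b=> m8
  m5 = (0 | 0 | b.0)\{a} | (0 | a.0) ⊢ =a=> m9, =b=> m8
  m6 = (0 | 0 | 0)\{a} | ((0 + 0 + 0 + a.0) | a.0) ⊢ =a=> m10, =a=> m8
  m7 = (0 | 0 | b.0)\{a} | ((0 + 0 + 0 + a.0) | 0) ⊢ =a=> m9, =b=> m10
  m8 = (0 | 0 | 0)\{a} | (0 | a.0) ⊢ =a=> m11
  m9 = (0 | 0 | b.0)\{a} | (0 | 0) ⊢ =b=> m11
  m10 = (0 | 0 | 0)\{a} | ((0 + 0 + 0 + a.0) | 0) ⊢ =a=> m11
  m11 = (0 | 0 | 0)\{a} | (0 | 0) ⊢ ∅
Q's transition system — 12 states:
  n0 = (0 | 0 | b.0)\{a} | ((0 + 0 + a.0) | b.a.0) ⊢ =a=> n1, =b=> n2, =b=> n3
  n1 = (0 | 0 | b.0)\{a} | (0 | b.a.0) ⊢ =b=> n4, =b=> n5
  n2 = (0 | 0 | 0)\{a} | ((0 + 0 + a.0) | b.a.0) ⊢ =a=> n4, =b=> n6
  n3 = (0 | 0 | b.0)\{a} | ((0 + 0 + a.0) | a.0) ⊢ =a=> n5, =a=> n7, =b=> n6
  n4 = (0 | 0 | 0)\{a} | (0 | b.a.0) ⊢ =b=> n8
  n5 = (0 | 0 | b.0)\{a} | (0 | a.0) ⊢ =a=> n9, =b=> n8
  n6 = (0 | 0 | 0)\{a} | ((0 + 0 + a.0) | a.0) ⊢ =a=> n10, =a=> n8
  n7 = (0 | 0 | b.0)\{a} | ((0 + 0 + a.0) | 0) ⊢ =a=> n9, =b=> n10
  n8 = (0 | 0 | 0)\{a} | (0 | a.0) ⊢ =a=> n11
  n9 = (0 | 0 | b.0)\{a} | (0 | 0) ⊢ =b=> n11
  n10 = (0 | 0 | 0)\{a} | ((0 + 0 + a.0) | 0) ⊢ =a=> n11
  n11 = (0 | 0 | 0)\{a} | (0 | 0) ⊢ ∅
Bisimilarity quotient blocks:
  B0 = {m0, n0}
  B1 = {m1, n1}
  B2 = {m5, m7, n5, n7}
  B3 = {m9, n9}
  B4 = {m11, n11}
  B5 = {m10, m8, n10, n8}
  B6 = {m4, n4}
  B7 = {m3, n3}
  B8 = {m6, n6}
  B9 = {m2, n2}
m0 ∈ B0, n0 ∈ B0 → same block

YES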